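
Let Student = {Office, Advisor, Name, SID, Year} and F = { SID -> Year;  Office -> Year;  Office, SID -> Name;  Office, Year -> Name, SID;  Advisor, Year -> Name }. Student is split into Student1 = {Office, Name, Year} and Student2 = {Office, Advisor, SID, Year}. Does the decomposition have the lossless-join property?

Common attributes: Student1 ∩ Student2 = {Office, Year}.
Closure of {Office, Year}: Office, Year → Name, SID applies, adding Name, SID. So (Office, Year)⁺ = {Office, Name, SID, Year}.
This closure contains every attribute of Student1, so Student1 ∩ Student2 → Student1. The join is lossless.

Yes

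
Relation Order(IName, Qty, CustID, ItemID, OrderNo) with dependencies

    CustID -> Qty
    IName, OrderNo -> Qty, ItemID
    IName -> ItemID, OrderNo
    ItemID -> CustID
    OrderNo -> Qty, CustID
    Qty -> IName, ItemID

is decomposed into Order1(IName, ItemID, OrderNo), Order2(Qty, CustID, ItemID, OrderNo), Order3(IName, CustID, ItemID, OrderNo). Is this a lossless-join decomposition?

Chase test. Columns are IName, Qty, CustID, ItemID, OrderNo; row i has aⱼ where attribute j ∈ Orderi, else bᵢⱼ.
Initial tableau (one row per fragment):
  row 1: a1 b12 b13 a4 a5
  row 2: b21 a2 a3 a4 a5
  row 3: a1 b32 a3 a4 a5
Rows 2 and 3 agree on CustID; apply CustID→Qty and equate their Qty entries.
Rows 1 and 3 agree on IName, OrderNo; apply IName, OrderNo→Qty, ItemID and equate their Qty, ItemID entries.
Rows 1 and 2 agree on ItemID; apply ItemID→CustID and equate their CustID entries.
Rows 1 and 2 agree on Qty; apply Qty→IName, ItemID and equate their IName, ItemID entries.
Row 1 is now all distinguished symbols — the join is lossless.

Yes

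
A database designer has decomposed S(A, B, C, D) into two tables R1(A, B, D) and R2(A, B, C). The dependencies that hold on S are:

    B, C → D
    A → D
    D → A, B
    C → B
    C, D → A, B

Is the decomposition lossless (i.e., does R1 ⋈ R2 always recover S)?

Yes

Common attributes: R1 ∩ R2 = {A, B}.
Closure of {A, B}: A → D applies, adding D. So (A, B)⁺ = {A, B, D}.
This closure contains every attribute of R1, so R1 ∩ R2 → R1. The join is lossless.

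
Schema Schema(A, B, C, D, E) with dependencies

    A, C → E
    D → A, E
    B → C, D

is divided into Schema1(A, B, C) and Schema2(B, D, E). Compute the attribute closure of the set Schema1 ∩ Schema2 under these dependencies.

A, B, C, D, E

Schema1 ∩ Schema2 = {B}.
B → C, D applies, adding C, D
D → A, E applies, adding A, E
Closure: {A, B, C, D, E}.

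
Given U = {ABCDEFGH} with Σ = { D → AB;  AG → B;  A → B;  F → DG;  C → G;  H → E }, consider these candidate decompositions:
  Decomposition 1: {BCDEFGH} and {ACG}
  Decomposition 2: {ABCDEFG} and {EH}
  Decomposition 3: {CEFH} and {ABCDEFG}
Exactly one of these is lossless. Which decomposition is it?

Decomposition 3

Decomposition 1: common = {CG}, closure = {CG} → lossy.
Decomposition 2: common = {E}, closure = {E} → lossy.
Decomposition 3: common = {CEF}, closure = {ABCDEFG} → lossless.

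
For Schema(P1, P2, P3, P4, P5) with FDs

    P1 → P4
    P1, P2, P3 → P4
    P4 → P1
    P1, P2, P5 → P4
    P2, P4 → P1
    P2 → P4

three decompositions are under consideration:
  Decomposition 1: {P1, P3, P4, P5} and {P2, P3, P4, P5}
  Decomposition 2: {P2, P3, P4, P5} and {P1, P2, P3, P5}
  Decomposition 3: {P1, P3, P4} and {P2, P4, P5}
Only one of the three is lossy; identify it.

Decomposition 3

Decomposition 1: common = {P3, P4, P5}, closure = {P1, P3, P4, P5} → lossless.
Decomposition 2: common = {P2, P3, P5}, closure = {P1, P2, P3, P4, P5} → lossless.
Decomposition 3: common = {P4}, closure = {P1, P4} → lossy.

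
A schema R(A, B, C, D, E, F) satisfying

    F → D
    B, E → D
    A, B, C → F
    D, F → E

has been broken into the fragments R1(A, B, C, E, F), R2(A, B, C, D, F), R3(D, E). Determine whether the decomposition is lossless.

Chase test. Columns are A, B, C, D, E, F; row i has aⱼ where attribute j ∈ Ri, else bᵢⱼ.
Initial tableau (one row per fragment):
  row 1: a1 a2 a3 b14 a5 a6
  row 2: a1 a2 a3 a4 b25 a6
  row 3: b31 b32 b33 a4 a5 b36
Rows 1 and 2 agree on F; apply F→D and equate their D entries.
Rows 1 and 2 agree on D, F; apply D, F→E and equate their E entries.
Row 1 is now all distinguished symbols — the join is lossless.

Yes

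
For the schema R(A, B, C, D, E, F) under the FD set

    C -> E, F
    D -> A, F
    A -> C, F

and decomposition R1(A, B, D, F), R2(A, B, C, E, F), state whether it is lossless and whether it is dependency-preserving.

lossless and dependency-preserving

Lossless test: (A, B, F)⁺ = {A, B, C, E, F}, which contains all of one fragment — lossless.
Dependency preservation: every FD's attributes lie within a single fragment, so each can be enforced locally — preserved.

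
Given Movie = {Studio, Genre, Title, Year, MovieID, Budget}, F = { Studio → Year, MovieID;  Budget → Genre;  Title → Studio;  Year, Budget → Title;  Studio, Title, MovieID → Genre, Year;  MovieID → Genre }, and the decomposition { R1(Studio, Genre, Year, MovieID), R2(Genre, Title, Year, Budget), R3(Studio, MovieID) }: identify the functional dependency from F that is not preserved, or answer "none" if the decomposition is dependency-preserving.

Check Title → Studio: no single fragment contains all of {Studio, Title}, and the restricted closure of {Title} across the fragments never reaches {Studio}.
Studio → Year, MovieID is preserved.
Budget → Genre is preserved.
Year, Budget → Title is preserved.
Studio, Title, MovieID → Genre, Year is preserved.
MovieID → Genre is preserved.

Title → Studio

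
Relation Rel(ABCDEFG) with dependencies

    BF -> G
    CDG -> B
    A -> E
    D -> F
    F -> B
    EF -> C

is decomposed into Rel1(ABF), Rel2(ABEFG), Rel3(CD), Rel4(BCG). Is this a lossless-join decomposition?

Chase test. Columns are ABCDEFG; row i has aⱼ where attribute j ∈ Reli, else bᵢⱼ.
Initial tableau (one row per fragment):
  row 1: a1 a2 b13 b14 b15 a6 b17
  row 2: a1 a2 b23 b24 a5 a6 a7
  row 3: b31 b32 a3 a4 b35 b36 b37
  row 4: b41 a2 a3 b44 b45 b46 a7
Rows 1 and 2 agree on BF; apply BF→G and equate their G entries.
Rows 1 and 2 agree on A; apply A→E and equate their E entries.
Rows 1 and 2 agree on EF; apply EF→C and equate their C entries.
No row becomes fully distinguished — the join is lossy.

No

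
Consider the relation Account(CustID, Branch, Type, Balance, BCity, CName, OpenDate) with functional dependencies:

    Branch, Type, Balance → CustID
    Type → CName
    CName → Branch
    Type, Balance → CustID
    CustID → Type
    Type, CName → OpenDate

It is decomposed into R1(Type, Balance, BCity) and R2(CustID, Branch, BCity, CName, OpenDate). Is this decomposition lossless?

Common attributes: R1 ∩ R2 = {BCity}.
No dependency enlarges {BCity}, so (BCity)⁺ = {BCity}.
The closure contains neither all of R1 = {Type, Balance, BCity} nor all of R2 = {CustID, Branch, BCity, CName, OpenDate}, so the common attributes are not a superkey of either fragment. The join is lossy.

No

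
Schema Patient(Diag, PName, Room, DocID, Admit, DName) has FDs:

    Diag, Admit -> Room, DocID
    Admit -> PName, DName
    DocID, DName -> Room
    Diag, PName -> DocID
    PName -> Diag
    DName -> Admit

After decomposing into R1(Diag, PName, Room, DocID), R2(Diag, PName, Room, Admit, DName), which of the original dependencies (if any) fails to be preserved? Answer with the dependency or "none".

none

Diag, Admit → Room, DocID: restricted closure across fragments reaches Room, DocID.
Admit → PName, DName lies within R2.
DocID, DName → Room: restricted closure across fragments reaches Room.
Diag, PName → DocID lies within R1.
PName → Diag lies within R1.
DName → Admit lies within R2.
Every dependency is enforceable on the fragments, so the decomposition is dependency-preserving.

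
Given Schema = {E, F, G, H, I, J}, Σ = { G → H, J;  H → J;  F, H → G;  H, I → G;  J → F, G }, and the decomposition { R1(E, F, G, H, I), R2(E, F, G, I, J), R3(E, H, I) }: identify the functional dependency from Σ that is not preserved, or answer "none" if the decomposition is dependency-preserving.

G → H, J: restricted closure across fragments reaches H, J.
H → J: restricted closure across fragments reaches J.
F, H → G lies within R1.
H, I → G lies within R1.
J → F, G lies within R2.
Every dependency is enforceable on the fragments, so the decomposition is dependency-preserving.

none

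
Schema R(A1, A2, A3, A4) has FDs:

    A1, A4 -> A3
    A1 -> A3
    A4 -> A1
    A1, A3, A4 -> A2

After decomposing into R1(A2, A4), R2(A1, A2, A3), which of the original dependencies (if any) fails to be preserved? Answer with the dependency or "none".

A4 -> A1

Check A4 → A1: no single fragment contains all of {A1, A4}, and the restricted closure of {A4} across the fragments never reaches {A1}.
A1, A4 → A3 is preserved.
A1 → A3 is preserved.
A1, A3, A4 → A2 is preserved.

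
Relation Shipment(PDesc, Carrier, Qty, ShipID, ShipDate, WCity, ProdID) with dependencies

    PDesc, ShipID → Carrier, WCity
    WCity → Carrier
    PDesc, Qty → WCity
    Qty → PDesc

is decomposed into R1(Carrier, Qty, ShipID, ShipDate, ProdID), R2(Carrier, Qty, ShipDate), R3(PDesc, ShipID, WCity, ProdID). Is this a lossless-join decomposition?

Chase test. Columns are PDesc, Carrier, Qty, ShipID, ShipDate, WCity, ProdID; row i has aⱼ where attribute j ∈ Ri, else bᵢⱼ.
Initial tableau (one row per fragment):
  row 1: b11 a2 a3 a4 a5 b16 a7
  row 2: b21 a2 a3 b24 a5 b26 b27
  row 3: a1 b32 b33 a4 b35 a6 a7
Rows 1 and 2 agree on Qty; apply Qty→PDesc and equate their PDesc entries.
Rows 1 and 2 agree on PDesc, Qty; apply PDesc, Qty→WCity and equate their WCity entries.
No row becomes fully distinguished — the join is lossy.

No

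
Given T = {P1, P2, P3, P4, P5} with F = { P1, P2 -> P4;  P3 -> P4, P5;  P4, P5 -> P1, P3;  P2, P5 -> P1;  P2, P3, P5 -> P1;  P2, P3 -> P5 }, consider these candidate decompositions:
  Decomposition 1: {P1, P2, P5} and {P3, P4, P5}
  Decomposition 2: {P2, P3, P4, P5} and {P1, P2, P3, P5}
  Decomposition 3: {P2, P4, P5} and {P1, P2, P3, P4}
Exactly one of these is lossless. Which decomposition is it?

Decomposition 1: common = {P5}, closure = {P5} → lossy.
Decomposition 2: common = {P2, P3, P5}, closure = {P1, P2, P3, P4, P5} → lossless.
Decomposition 3: common = {P2, P4}, closure = {P2, P4} → lossy.

Decomposition 2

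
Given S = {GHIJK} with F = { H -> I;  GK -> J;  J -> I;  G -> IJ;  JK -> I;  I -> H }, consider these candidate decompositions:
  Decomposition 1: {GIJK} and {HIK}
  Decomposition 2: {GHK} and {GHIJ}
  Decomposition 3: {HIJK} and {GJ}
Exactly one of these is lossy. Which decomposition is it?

Decomposition 1: common = {IK}, closure = {HIK} → lossless.
Decomposition 2: common = {GH}, closure = {GHIJ} → lossless.
Decomposition 3: common = {J}, closure = {HIJ} → lossy.

Decomposition 3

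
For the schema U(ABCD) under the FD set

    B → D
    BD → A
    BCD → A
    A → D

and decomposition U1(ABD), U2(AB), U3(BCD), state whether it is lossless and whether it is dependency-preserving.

lossless and dependency-preserving

Lossless test (chase): Rows 1 and 2 agree on B; apply B→D and equate their D entries. Rows 1 and 3 agree on BD; apply BD→A and equate their A entries. Row 3 is now all distinguished symbols — the join is lossless.
Dependency preservation: BCD → A is not contained in any single fragment, but the restricted closure of its left-hand side across the fragments still reaches the right-hand side; the remaining FDs each lie inside some fragment. All dependencies are preserved.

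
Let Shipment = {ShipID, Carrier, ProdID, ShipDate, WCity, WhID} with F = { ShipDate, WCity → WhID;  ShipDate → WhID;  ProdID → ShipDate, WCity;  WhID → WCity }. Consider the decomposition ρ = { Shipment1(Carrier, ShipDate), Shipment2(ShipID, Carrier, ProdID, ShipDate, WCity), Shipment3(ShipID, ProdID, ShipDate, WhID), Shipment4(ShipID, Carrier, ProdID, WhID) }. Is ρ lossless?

Chase test. Columns are ShipID, Carrier, ProdID, ShipDate, WCity, WhID; row i has aⱼ where attribute j ∈ Shipmenti, else bᵢⱼ.
Initial tableau (one row per fragment):
  row 1: b11 a2 b13 a4 b15 b16
  row 2: a1 a2 a3 a4 a5 b26
  row 3: a1 b32 a3 a4 b35 a6
  row 4: a1 a2 a3 b44 b45 a6
Rows 1 and 2 agree on ShipDate; apply ShipDate→WhID and equate their WhID entries.
Rows 1 and 3 agree on ShipDate; apply ShipDate→WhID and equate their WhID entries.
Rows 2 and 3 agree on ProdID; apply ProdID→ShipDate, WCity and equate their ShipDate, WCity entries.
Rows 2 and 4 agree on ProdID; apply ProdID→ShipDate, WCity and equate their ShipDate, WCity entries.
Rows 1 and 2 agree on WhID; apply WhID→WCity and equate their WCity entries.
Row 2 is now all distinguished symbols — the join is lossless.

Yes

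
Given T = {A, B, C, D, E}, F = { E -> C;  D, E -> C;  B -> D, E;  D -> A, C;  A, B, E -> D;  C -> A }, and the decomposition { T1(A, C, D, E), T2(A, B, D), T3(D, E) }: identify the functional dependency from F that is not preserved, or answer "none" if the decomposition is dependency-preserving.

Check B → D, E: no single fragment contains all of {B, D, E}, and the restricted closure of {B} across the fragments never reaches {D, E}.
E → C is preserved.
D, E → C is preserved.
D → A, C is preserved.
A, B, E → D is preserved.
C → A is preserved.

B -> D, E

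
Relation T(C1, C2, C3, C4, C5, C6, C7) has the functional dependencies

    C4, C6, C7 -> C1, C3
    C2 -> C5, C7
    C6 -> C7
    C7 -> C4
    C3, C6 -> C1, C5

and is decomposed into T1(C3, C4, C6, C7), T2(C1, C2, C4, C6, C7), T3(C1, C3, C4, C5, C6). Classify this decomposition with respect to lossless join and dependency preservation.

lossless but not dependency-preserving

Lossless test (chase): Rows 1 and 2 agree on C4, C6, C7; apply C4, C6, C7→C1, C3 and equate their C1, C3 entries. Rows 1 and 3 agree on C6; apply C6→C7 and equate their C7 entries. Rows 1 and 2 agree on C3, C6; apply C3, C6→C1, C5 and equate their C1, C5 entries. Rows 1 and 3 agree on C3, C6; apply C3, C6→C1, C5 and equate their C1, C5 entries. Row 2 is now all distinguished symbols — the join is lossless.
Dependency preservation: the restricted closure of {C2} across the fragments never reaches {C5, C7}, so C2 → C5, C7 cannot be enforced without a join — not preserved.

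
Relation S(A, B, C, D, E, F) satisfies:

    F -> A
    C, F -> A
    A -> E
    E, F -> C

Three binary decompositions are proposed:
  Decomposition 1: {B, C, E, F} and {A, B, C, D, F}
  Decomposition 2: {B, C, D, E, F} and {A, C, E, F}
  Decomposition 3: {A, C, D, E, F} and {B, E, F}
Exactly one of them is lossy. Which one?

Decomposition 3

Decomposition 1: common = {B, C, F}, closure = {A, B, C, E, F} → lossless.
Decomposition 2: common = {C, E, F}, closure = {A, C, E, F} → lossless.
Decomposition 3: common = {E, F}, closure = {A, C, E, F} → lossy.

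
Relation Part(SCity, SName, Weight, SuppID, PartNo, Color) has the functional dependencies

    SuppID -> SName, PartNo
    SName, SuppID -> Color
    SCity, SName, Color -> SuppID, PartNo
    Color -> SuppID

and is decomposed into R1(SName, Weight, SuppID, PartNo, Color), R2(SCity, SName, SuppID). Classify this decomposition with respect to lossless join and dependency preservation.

lossy but dependency-preserving

Lossless test: (SName, SuppID)⁺ = {SName, SuppID, PartNo, Color}, which is a superkey of neither fragment — lossy.
Dependency preservation: SCity, SName, Color → SuppID, PartNo is not contained in any single fragment, but the restricted closure of its left-hand side across the fragments still reaches the right-hand side; the remaining FDs each lie inside some fragment. All dependencies are preserved.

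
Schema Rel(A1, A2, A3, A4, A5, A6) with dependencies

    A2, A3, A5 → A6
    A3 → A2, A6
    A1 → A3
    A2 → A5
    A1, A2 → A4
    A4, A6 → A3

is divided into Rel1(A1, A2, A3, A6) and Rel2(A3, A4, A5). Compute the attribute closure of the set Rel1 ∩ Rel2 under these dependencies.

A2, A3, A5, A6

Rel1 ∩ Rel2 = {A3}.
A3 → A2, A6 applies, adding A2, A6
A2 → A5 applies, adding A5
Closure: {A2, A3, A5, A6}.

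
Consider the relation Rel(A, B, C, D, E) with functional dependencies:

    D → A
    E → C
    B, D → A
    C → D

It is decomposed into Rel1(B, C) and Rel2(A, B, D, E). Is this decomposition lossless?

Common attributes: Rel1 ∩ Rel2 = {B}.
No dependency enlarges {B}, so (B)⁺ = {B}.
The closure contains neither all of Rel1 = {B, C} nor all of Rel2 = {A, B, D, E}, so the common attributes are not a superkey of either fragment. The join is lossy.

No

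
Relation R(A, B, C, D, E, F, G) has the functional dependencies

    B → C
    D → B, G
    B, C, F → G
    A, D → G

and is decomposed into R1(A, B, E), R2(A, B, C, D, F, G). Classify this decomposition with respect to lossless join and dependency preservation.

Lossless test: (A, B)⁺ = {A, B, C}, which is a superkey of neither fragment — lossy.
Dependency preservation: every FD's attributes lie within a single fragment, so each can be enforced locally — preserved.

lossy but dependency-preserving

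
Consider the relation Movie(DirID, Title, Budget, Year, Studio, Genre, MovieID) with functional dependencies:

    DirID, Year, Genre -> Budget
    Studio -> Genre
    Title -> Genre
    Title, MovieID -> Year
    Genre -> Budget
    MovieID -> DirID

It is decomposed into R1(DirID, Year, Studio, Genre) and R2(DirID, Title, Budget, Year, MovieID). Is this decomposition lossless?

Common attributes: R1 ∩ R2 = {DirID, Year}.
No dependency enlarges {DirID, Year}, so (DirID, Year)⁺ = {DirID, Year}.
The closure contains neither all of R1 = {DirID, Year, Studio, Genre} nor all of R2 = {DirID, Title, Budget, Year, MovieID}, so the common attributes are not a superkey of either fragment. The join is lossy.

No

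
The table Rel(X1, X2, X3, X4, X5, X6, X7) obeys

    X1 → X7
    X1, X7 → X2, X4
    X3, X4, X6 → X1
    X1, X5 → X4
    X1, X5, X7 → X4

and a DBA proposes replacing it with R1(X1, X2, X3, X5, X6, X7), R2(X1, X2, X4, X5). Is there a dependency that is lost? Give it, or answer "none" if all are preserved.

Check X3, X4, X6 → X1: no single fragment contains all of {X1, X3, X4, X6}, and the restricted closure of {X3, X4, X6} across the fragments never reaches {X1}.
X1 → X7 is preserved.
X1, X7 → X2, X4 is preserved.
X1, X5 → X4 is preserved.
X1, X5, X7 → X4 is preserved.

X3, X4, X6 → X1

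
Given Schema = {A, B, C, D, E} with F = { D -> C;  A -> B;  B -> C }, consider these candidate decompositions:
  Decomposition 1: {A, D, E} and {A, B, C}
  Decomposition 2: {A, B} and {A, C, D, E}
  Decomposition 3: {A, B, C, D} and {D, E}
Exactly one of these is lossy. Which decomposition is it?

Decomposition 3

Decomposition 1: common = {A}, closure = {A, B, C} → lossless.
Decomposition 2: common = {A}, closure = {A, B, C} → lossless.
Decomposition 3: common = {D}, closure = {C, D} → lossy.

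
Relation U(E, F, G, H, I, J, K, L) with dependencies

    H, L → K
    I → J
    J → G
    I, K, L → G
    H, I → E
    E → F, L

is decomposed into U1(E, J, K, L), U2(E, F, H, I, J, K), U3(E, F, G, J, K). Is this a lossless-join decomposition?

Yes

Chase test. Columns are E, F, G, H, I, J, K, L; row i has aⱼ where attribute j ∈ Ui, else bᵢⱼ.
Initial tableau (one row per fragment):
  row 1: a1 b12 b13 b14 b15 a6 a7 a8
  row 2: a1 a2 b23 a4 a5 a6 a7 b28
  row 3: a1 a2 a3 b34 b35 a6 a7 b38
Rows 1 and 2 agree on J; apply J→G and equate their G entries.
Rows 1 and 3 agree on J; apply J→G and equate their G entries.
Rows 1 and 2 agree on E; apply E→F, L and equate their F, L entries.
Rows 1 and 3 agree on E; apply E→F, L and equate their F, L entries.
Row 2 is now all distinguished symbols — the join is lossless.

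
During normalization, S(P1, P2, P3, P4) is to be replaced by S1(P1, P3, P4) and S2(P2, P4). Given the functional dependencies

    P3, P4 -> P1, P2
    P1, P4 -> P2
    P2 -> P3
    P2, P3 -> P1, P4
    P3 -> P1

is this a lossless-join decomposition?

No

Common attributes: S1 ∩ S2 = {P4}.
No dependency enlarges {P4}, so (P4)⁺ = {P4}.
The closure contains neither all of S1 = {P1, P3, P4} nor all of S2 = {P2, P4}, so the common attributes are not a superkey of either fragment. The join is lossy.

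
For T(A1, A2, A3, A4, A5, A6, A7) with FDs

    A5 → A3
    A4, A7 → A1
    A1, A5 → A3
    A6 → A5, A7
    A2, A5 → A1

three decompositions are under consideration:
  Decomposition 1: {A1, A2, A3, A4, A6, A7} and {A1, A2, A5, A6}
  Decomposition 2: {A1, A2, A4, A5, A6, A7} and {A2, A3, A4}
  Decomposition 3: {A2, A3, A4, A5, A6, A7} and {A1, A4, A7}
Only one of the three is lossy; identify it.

Decomposition 2

Decomposition 1: common = {A1, A2, A6}, closure = {A1, A2, A3, A5, A6, A7} → lossless.
Decomposition 2: common = {A2, A4}, closure = {A2, A4} → lossy.
Decomposition 3: common = {A4, A7}, closure = {A1, A4, A7} → lossless.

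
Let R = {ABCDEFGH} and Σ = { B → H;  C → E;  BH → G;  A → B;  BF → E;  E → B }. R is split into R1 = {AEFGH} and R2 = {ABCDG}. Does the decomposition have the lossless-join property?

Common attributes: R1 ∩ R2 = {AG}.
Closure of {AG}: A → B applies, adding B; B → H applies, adding H. So (AG)⁺ = {ABGH}.
The closure contains neither all of R1 = {AEFGH} nor all of R2 = {ABCDG}, so the common attributes are not a superkey of either fragment. The join is lossy.

No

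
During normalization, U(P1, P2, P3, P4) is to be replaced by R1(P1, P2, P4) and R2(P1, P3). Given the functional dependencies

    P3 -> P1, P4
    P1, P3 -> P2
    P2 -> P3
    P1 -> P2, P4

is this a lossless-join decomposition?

Yes

Common attributes: R1 ∩ R2 = {P1}.
Closure of {P1}: P1 → P2, P4 applies, adding P2, P4; P2 → P3 applies, adding P3. So (P1)⁺ = {P1, P2, P3, P4}.
This closure contains every attribute of R1, so R1 ∩ R2 → R1. The join is lossless.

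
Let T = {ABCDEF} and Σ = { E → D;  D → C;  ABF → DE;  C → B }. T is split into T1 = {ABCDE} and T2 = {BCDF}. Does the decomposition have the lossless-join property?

No

Common attributes: T1 ∩ T2 = {BCD}.
No dependency enlarges {BCD}, so (BCD)⁺ = {BCD}.
The closure contains neither all of T1 = {ABCDE} nor all of T2 = {BCDF}, so the common attributes are not a superkey of either fragment. The join is lossy.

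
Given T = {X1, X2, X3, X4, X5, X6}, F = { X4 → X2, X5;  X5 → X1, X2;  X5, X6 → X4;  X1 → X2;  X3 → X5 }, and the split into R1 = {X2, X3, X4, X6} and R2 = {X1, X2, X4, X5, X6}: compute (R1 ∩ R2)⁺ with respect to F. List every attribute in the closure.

R1 ∩ R2 = {X2, X4, X6}.
X4 → X2, X5 applies, adding X5
X5 → X1, X2 applies, adding X1
Closure: {X1, X2, X4, X5, X6}.

X1, X2, X4, X5, X6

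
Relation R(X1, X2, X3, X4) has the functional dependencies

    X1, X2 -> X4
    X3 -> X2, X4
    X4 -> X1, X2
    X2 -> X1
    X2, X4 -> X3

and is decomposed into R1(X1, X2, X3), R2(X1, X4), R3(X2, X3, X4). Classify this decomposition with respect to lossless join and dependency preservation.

lossless and dependency-preserving

Lossless test (chase): Rows 1 and 3 agree on X3; apply X3→X2, X4 and equate their X2, X4 entries. Rows 1 and 2 agree on X4; apply X4→X1, X2 and equate their X1, X2 entries. Rows 1 and 3 agree on X4; apply X4→X1, X2 and equate their X1, X2 entries. Rows 1 and 2 agree on X2, X4; apply X2, X4→X3 and equate their X3 entries. Row 1 is now all distinguished symbols — the join is lossless.
Dependency preservation: X1, X2 → X4; X4 → X1, X2 are not contained in any single fragment, but the restricted closure of each left-hand side across the fragments still reaches the right-hand side; the remaining FDs each lie inside some fragment. All dependencies are preserved.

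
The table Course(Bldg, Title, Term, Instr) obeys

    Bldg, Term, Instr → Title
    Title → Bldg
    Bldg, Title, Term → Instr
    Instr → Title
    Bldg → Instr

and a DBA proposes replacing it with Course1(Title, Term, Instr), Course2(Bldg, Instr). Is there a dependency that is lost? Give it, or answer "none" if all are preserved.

Bldg, Term, Instr → Title: restricted closure across fragments reaches Title.
Title → Bldg: restricted closure across fragments reaches Bldg.
Bldg, Title, Term → Instr: restricted closure across fragments reaches Instr.
Instr → Title lies within Course1.
Bldg → Instr lies within Course2.
Every dependency is enforceable on the fragments, so the decomposition is dependency-preserving.

none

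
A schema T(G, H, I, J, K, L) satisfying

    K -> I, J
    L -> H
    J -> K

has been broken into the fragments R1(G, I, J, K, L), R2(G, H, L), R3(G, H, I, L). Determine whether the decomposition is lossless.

Chase test. Columns are G, H, I, J, K, L; row i has aⱼ where attribute j ∈ Ri, else bᵢⱼ.
Initial tableau (one row per fragment):
  row 1: a1 b12 a3 a4 a5 a6
  row 2: a1 a2 b23 b24 b25 a6
  row 3: a1 a2 a3 b34 b35 a6
Rows 1 and 2 agree on L; apply L→H and equate their H entries.
Row 1 is now all distinguished symbols — the join is lossless.

Yes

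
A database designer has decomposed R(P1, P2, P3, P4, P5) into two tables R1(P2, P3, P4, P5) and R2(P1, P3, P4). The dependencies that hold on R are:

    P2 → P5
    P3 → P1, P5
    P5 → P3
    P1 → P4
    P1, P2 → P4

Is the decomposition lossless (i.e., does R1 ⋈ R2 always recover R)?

Yes

Common attributes: R1 ∩ R2 = {P3, P4}.
Closure of {P3, P4}: P3 → P1, P5 applies, adding P1, P5. So (P3, P4)⁺ = {P1, P3, P4, P5}.
This closure contains every attribute of R2, so R1 ∩ R2 → R2. The join is lossless.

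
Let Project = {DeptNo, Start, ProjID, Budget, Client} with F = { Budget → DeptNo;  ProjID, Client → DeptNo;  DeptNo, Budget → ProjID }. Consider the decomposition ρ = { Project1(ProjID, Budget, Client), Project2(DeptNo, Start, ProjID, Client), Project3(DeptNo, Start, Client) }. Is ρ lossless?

Chase test. Columns are DeptNo, Start, ProjID, Budget, Client; row i has aⱼ where attribute j ∈ Projecti, else bᵢⱼ.
Initial tableau (one row per fragment):
  row 1: b11 b12 a3 a4 a5
  row 2: a1 a2 a3 b24 a5
  row 3: a1 a2 b33 b34 a5
Rows 1 and 2 agree on ProjID, Client; apply ProjID, Client→DeptNo and equate their DeptNo entries.
No row becomes fully distinguished — the join is lossy.

No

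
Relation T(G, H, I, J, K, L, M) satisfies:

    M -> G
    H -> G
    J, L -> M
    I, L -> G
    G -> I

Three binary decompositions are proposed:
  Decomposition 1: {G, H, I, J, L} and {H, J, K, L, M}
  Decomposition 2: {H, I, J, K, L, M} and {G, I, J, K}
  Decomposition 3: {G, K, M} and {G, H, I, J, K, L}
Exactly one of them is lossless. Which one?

Decomposition 1

Decomposition 1: common = {H, J, L}, closure = {G, H, I, J, L, M} → lossless.
Decomposition 2: common = {I, J, K}, closure = {I, J, K} → lossy.
Decomposition 3: common = {G, K}, closure = {G, I, K} → lossy.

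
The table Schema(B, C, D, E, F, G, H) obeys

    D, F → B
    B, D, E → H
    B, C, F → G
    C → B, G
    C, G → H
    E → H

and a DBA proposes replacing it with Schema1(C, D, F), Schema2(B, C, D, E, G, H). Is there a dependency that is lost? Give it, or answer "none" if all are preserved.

Check D, F → B: no single fragment contains all of {B, D, F}, and the restricted closure of {D, F} across the fragments never reaches {B}.
B, D, E → H is preserved.
B, C, F → G is preserved.
C → B, G is preserved.
C, G → H is preserved.
E → H is preserved.

D, F → B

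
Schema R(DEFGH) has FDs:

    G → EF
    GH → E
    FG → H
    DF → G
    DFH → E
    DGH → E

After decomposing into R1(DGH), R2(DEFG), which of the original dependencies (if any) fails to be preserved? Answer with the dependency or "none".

none

G → EF lies within R2.
GH → E: restricted closure across fragments reaches E.
FG → H: restricted closure across fragments reaches H.
DF → G lies within R2.
DFH → E: restricted closure across fragments reaches E.
DGH → E: restricted closure across fragments reaches E.
Every dependency is enforceable on the fragments, so the decomposition is dependency-preserving.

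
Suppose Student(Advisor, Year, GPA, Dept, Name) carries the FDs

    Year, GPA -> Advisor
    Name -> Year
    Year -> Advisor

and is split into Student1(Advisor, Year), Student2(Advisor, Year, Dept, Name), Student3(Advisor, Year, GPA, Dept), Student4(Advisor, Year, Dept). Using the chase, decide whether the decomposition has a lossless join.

Chase test. Columns are Advisor, Year, GPA, Dept, Name; row i has aⱼ where attribute j ∈ Studenti, else bᵢⱼ.
Initial tableau (one row per fragment):
  row 1: a1 a2 b13 b14 b15
  row 2: a1 a2 b23 a4 a5
  row 3: a1 a2 a3 a4 b35
  row 4: a1 a2 b43 a4 b45
No row becomes fully distinguished — the join is lossy.

No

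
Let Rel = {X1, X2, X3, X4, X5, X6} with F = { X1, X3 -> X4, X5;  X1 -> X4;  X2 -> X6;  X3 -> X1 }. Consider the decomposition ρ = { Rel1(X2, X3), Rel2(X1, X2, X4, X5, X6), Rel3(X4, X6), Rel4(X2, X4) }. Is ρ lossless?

No

Chase test. Columns are X1, X2, X3, X4, X5, X6; row i has aⱼ where attribute j ∈ Reli, else bᵢⱼ.
Initial tableau (one row per fragment):
  row 1: b11 a2 a3 b14 b15 b16
  row 2: a1 a2 b23 a4 a5 a6
  row 3: b31 b32 b33 a4 b35 a6
  row 4: b41 a2 b43 a4 b45 b46
Rows 1 and 2 agree on X2; apply X2→X6 and equate their X6 entries.
Rows 1 and 4 agree on X2; apply X2→X6 and equate their X6 entries.
No row becomes fully distinguished — the join is lossy.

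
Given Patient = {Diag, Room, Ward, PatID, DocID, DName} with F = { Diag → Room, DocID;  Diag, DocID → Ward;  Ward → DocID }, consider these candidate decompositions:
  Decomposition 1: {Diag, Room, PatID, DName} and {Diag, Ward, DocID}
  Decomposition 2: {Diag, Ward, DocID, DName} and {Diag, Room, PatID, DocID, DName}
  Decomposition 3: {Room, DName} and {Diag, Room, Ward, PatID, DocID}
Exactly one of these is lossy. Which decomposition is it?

Decomposition 1: common = {Diag}, closure = {Diag, Room, Ward, DocID} → lossless.
Decomposition 2: common = {Diag, DocID, DName}, closure = {Diag, Room, Ward, DocID, DName} → lossless.
Decomposition 3: common = {Room}, closure = {Room} → lossy.

Decomposition 3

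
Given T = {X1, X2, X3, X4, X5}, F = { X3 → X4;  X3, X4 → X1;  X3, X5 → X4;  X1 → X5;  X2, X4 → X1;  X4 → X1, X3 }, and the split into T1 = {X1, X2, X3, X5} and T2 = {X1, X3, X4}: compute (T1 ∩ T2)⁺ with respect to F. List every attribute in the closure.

T1 ∩ T2 = {X1, X3}.
X3 → X4 applies, adding X4
X1 → X5 applies, adding X5
Closure: {X1, X3, X4, X5}.

X1, X3, X4, X5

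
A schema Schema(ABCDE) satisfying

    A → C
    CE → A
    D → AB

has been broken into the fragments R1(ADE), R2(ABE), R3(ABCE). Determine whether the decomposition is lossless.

Chase test. Columns are ABCDE; row i has aⱼ where attribute j ∈ Ri, else bᵢⱼ.
Initial tableau (one row per fragment):
  row 1: a1 b12 b13 a4 a5
  row 2: a1 a2 b23 b24 a5
  row 3: a1 a2 a3 b34 a5
Rows 1 and 2 agree on A; apply A→C and equate their C entries.
Rows 1 and 3 agree on A; apply A→C and equate their C entries.
No row becomes fully distinguished — the join is lossy.

No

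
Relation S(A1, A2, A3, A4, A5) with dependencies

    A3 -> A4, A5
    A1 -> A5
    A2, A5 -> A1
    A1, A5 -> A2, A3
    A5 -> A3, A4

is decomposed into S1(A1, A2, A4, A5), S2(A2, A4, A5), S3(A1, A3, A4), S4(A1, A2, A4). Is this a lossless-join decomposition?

Chase test. Columns are A1, A2, A3, A4, A5; row i has aⱼ where attribute j ∈ Si, else bᵢⱼ.
Initial tableau (one row per fragment):
  row 1: a1 a2 b13 a4 a5
  row 2: b21 a2 b23 a4 a5
  row 3: a1 b32 a3 a4 b35
  row 4: a1 a2 b43 a4 b45
Rows 1 and 3 agree on A1; apply A1→A5 and equate their A5 entries.
Rows 1 and 4 agree on A1; apply A1→A5 and equate their A5 entries.
Rows 1 and 2 agree on A2, A5; apply A2, A5→A1 and equate their A1 entries.
Rows 1 and 2 agree on A1, A5; apply A1, A5→A2, A3 and equate their A2, A3 entries.
Rows 1 and 3 agree on A1, A5; apply A1, A5→A2, A3 and equate their A2, A3 entries.
Rows 1 and 4 agree on A1, A5; apply A1, A5→A2, A3 and equate their A2, A3 entries.
Row 1 is now all distinguished symbols — the join is lossless.

Yes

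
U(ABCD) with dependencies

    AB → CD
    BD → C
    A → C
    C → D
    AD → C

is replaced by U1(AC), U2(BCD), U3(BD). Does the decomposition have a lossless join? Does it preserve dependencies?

lossy but dependency-preserving

Lossless test (chase): Rows 2 and 3 agree on BD; apply BD→C and equate their C entries. Rows 1 and 2 agree on C; apply C→D and equate their D entries. No row becomes fully distinguished — the join is lossy.
Dependency preservation: AB → CD; AD → C are not contained in any single fragment, but the restricted closure of each left-hand side across the fragments still reaches the right-hand side; the remaining FDs each lie inside some fragment. All dependencies are preserved.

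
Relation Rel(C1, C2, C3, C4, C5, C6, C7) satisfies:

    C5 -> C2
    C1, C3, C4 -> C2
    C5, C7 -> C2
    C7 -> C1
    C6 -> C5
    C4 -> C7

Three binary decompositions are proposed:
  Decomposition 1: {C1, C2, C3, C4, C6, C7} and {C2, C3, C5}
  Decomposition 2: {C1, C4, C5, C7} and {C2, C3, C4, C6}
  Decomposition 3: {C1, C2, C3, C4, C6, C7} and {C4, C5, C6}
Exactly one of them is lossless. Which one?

Decomposition 3

Decomposition 1: common = {C2, C3}, closure = {C2, C3} → lossy.
Decomposition 2: common = {C4}, closure = {C1, C4, C7} → lossy.
Decomposition 3: common = {C4, C6}, closure = {C1, C2, C4, C5, C6, C7} → lossless.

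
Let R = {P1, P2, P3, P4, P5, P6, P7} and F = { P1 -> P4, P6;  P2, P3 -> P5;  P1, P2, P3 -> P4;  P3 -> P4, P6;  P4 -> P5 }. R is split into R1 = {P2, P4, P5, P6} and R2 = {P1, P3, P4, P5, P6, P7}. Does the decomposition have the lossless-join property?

No

Common attributes: R1 ∩ R2 = {P4, P5, P6}.
No dependency enlarges {P4, P5, P6}, so (P4, P5, P6)⁺ = {P4, P5, P6}.
The closure contains neither all of R1 = {P2, P4, P5, P6} nor all of R2 = {P1, P3, P4, P5, P6, P7}, so the common attributes are not a superkey of either fragment. The join is lossy.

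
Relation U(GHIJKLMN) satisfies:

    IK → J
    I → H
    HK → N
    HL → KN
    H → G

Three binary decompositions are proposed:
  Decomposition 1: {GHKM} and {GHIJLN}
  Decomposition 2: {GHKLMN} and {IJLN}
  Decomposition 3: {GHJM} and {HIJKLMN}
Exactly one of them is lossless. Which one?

Decomposition 1: common = {GH}, closure = {GH} → lossy.
Decomposition 2: common = {LN}, closure = {LN} → lossy.
Decomposition 3: common = {HJM}, closure = {GHJM} → lossless.

Decomposition 3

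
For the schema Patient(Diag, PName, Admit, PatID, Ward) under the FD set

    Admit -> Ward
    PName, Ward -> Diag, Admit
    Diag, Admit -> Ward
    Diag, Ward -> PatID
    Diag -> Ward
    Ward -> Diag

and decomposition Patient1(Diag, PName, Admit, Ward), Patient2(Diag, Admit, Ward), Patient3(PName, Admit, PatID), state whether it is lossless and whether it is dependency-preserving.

Lossless test (chase): Rows 1 and 3 agree on Admit; apply Admit→Ward and equate their Ward entries. Rows 1 and 3 agree on PName, Ward; apply PName, Ward→Diag, Admit and equate their Diag, Admit entries. Rows 1 and 2 agree on Diag, Ward; apply Diag, Ward→PatID and equate their PatID entries. Rows 1 and 3 agree on Diag, Ward; apply Diag, Ward→PatID and equate their PatID entries. Row 1 is now all distinguished symbols — the join is lossless.
Dependency preservation: the restricted closure of {Diag, Ward} across the fragments never reaches {PatID}, so Diag, Ward → PatID cannot be enforced without a join — not preserved.

lossless but not dependency-preserving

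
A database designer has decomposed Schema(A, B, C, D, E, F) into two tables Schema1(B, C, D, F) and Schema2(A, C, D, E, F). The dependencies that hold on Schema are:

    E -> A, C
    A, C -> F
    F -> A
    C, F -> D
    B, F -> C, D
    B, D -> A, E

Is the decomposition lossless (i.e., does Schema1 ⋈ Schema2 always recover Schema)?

No

Common attributes: Schema1 ∩ Schema2 = {C, D, F}.
Closure of {C, D, F}: F → A applies, adding A. So (C, D, F)⁺ = {A, C, D, F}.
The closure contains neither all of Schema1 = {B, C, D, F} nor all of Schema2 = {A, C, D, E, F}, so the common attributes are not a superkey of either fragment. The join is lossy.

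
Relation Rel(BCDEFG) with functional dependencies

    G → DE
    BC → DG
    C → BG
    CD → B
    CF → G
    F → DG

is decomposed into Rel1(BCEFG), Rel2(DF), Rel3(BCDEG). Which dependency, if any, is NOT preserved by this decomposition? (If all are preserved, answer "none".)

none

G → DE lies within Rel3.
BC → DG lies within Rel3.
C → BG lies within Rel1.
CD → B lies within Rel3.
CF → G lies within Rel1.
F → DG: restricted closure across fragments reaches DG.
Every dependency is enforceable on the fragments, so the decomposition is dependency-preserving.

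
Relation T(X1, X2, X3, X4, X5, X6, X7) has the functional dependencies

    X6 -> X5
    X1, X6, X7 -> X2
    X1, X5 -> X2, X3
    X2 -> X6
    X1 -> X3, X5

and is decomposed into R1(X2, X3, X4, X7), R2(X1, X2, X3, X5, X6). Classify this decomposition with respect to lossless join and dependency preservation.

Lossless test: (X2, X3)⁺ = {X2, X3, X5, X6}, which is a superkey of neither fragment — lossy.
Dependency preservation: X1, X6, X7 → X2 is not contained in any single fragment, but the restricted closure of its left-hand side across the fragments still reaches the right-hand side; the remaining FDs each lie inside some fragment. All dependencies are preserved.

lossy but dependency-preserving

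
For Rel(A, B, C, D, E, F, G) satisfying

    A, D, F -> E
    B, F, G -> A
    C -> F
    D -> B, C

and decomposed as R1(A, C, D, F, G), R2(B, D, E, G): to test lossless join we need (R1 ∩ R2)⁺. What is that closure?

A, B, C, D, E, F, G

R1 ∩ R2 = {D, G}.
D → B, C applies, adding B, C
C → F applies, adding F
B, F, G → A applies, adding A
A, D, F → E applies, adding E
Closure: {A, B, C, D, E, F, G}.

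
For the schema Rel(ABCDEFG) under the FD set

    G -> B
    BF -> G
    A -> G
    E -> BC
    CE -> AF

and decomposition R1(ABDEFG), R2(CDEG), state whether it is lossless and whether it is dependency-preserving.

lossless and dependency-preserving

Lossless test: (DEG)⁺ = {ABCDEFG}, which contains all of one fragment — lossless.
Dependency preservation: E → BC; CE → AF are not contained in any single fragment, but the restricted closure of each left-hand side across the fragments still reaches the right-hand side; the remaining FDs each lie inside some fragment. All dependencies are preserved.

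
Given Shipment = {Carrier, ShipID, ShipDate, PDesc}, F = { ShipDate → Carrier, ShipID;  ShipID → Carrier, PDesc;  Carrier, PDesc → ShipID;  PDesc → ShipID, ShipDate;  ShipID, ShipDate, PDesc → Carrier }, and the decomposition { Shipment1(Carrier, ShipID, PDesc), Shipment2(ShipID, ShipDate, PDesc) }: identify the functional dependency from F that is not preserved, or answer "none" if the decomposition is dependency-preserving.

ShipDate → Carrier, ShipID: restricted closure across fragments reaches Carrier, ShipID.
ShipID → Carrier, PDesc lies within Shipment1.
Carrier, PDesc → ShipID lies within Shipment1.
PDesc → ShipID, ShipDate lies within Shipment2.
ShipID, ShipDate, PDesc → Carrier: restricted closure across fragments reaches Carrier.
Every dependency is enforceable on the fragments, so the decomposition is dependency-preserving.

none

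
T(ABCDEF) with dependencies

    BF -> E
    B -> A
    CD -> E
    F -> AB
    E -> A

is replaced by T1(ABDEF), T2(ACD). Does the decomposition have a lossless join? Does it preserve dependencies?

lossy and not dependency-preserving

Lossless test: (AD)⁺ = {AD}, which is a superkey of neither fragment — lossy.
Dependency preservation: the restricted closure of {CD} across the fragments never reaches {E}, so CD → E cannot be enforced without a join — not preserved.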